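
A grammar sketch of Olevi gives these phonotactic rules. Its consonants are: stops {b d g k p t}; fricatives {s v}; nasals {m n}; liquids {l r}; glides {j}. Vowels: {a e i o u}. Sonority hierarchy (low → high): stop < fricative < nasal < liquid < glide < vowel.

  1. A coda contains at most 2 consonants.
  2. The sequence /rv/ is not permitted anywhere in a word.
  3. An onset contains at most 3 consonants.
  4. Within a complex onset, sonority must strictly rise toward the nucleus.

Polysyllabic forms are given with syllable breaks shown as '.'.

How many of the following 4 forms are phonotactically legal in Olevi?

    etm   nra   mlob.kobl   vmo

4

etm — σ1 onset /∅/, coda /tm/ (2C) ok → phonotactically legal
nra — σ1 onset /nr/ (3→4 rises), coda /∅/ ok → phonotactically legal
mlob.kobl — σ1 onset /ml/ (3→4 rises), coda /b/ ok; σ2 onset /k/, coda /bl/ (2C) ok → phonotactically legal
vmo — σ1 onset /vm/ (2→3 rises), coda /∅/ ok → phonotactically legal
Phonotactically legal: etm, nra, mlob.kobl, vmo → 4.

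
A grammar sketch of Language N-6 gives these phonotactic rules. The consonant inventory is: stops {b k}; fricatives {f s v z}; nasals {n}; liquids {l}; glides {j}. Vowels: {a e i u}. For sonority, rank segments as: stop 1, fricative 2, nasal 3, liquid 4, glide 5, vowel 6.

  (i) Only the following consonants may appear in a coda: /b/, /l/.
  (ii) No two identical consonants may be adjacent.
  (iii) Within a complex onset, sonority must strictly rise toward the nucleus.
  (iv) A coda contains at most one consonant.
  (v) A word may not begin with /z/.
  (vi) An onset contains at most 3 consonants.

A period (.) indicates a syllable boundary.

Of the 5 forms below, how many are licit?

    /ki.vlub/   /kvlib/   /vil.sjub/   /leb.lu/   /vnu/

/ki.vlub/ — σ1 onset /k/, coda /∅/ ok; σ2 onset /vl/ (2→4 rises), coda /b/ ok → licit
/kvlib/ — σ1 onset /kvl/ (1→2→4 rises), coda /b/ ok → licit
/vil.sjub/ — σ1 onset /v/, coda /l/ ok; σ2 onset /sj/ (2→5 rises), coda /b/ ok → licit
/leb.lu/ — σ1 onset /l/, coda /b/ ok; σ2 onset /l/, coda /∅/ ok → licit
/vnu/ — σ1 onset /vn/ (2→3 rises), coda /∅/ ok → licit
Licit: /ki.vlub/, /kvlib/, /vil.sjub/, /leb.lu/, /vnu/ → 5.

5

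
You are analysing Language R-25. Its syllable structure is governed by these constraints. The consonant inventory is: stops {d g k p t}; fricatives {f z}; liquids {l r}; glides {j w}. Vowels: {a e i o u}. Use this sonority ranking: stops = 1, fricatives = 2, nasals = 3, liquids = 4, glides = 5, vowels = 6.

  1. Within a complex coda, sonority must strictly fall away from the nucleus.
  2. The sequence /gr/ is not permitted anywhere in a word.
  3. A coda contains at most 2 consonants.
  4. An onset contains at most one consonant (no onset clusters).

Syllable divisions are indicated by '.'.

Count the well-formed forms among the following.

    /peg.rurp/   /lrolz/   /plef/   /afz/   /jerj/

/peg.rurp/ — violates constraint 2: contains banned sequence /gr/ → ill-formed
/lrolz/ — violates constraint 4: syllable 1 onset /lr/ has 2 consonants (> 1) → ill-formed
/plef/ — violates constraint 4: syllable 1 onset /pl/ has 2 consonants (> 1) → ill-formed
/afz/ — violates constraint 1: syllable 1 coda /fz/: /f/ (fricative, 2) → /z/ (fricative, 2) does not fall → ill-formed
/jerj/ — violates constraint 1: syllable 1 coda /rj/: /r/ (liquid, 4) → /j/ (glide, 5) does not fall → ill-formed
No form is well-formed → 0.

0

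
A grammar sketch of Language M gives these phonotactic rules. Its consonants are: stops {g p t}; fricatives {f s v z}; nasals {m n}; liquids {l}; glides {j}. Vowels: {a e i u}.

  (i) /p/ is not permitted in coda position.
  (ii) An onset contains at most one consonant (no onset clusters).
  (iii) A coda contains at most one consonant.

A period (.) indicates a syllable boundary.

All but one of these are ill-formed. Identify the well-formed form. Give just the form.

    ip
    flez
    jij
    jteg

ip — violates constraint (i): syllable 1 coda contains /p/ → ill-formed
flez — violates constraint (ii): syllable 1 onset /fl/ has 2 consonants (> 1) → ill-formed
jij — σ1 onset /j/, coda /j/ ok → well-formed
jteg — violates constraint (ii): syllable 1 onset /jt/ has 2 consonants (> 1) → ill-formed

jij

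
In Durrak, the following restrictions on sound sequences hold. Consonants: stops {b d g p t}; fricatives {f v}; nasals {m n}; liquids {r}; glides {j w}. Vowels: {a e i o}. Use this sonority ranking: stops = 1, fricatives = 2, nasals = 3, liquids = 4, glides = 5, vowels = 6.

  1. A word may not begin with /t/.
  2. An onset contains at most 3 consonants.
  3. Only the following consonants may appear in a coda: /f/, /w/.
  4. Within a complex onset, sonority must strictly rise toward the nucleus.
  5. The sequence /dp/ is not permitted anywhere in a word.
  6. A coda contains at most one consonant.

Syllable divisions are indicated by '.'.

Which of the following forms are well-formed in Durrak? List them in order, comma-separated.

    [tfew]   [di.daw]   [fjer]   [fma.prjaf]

[di.daw], [fma.prjaf]

[tfew] — violates constraint 1: word begins with /t/ → ill-formed
[di.daw] — σ1 onset /d/, coda /∅/ ok; σ2 onset /d/, coda /w/ ok → well-formed
[fjer] — violates constraint 3: syllable 1 coda contains /r/, which is not a licensed coda consonant → ill-formed
[fma.prjaf] — σ1 onset /fm/ (2→3 rises), coda /∅/ ok; σ2 onset /prj/ (1→4→5 rises), coda /f/ ok → well-formed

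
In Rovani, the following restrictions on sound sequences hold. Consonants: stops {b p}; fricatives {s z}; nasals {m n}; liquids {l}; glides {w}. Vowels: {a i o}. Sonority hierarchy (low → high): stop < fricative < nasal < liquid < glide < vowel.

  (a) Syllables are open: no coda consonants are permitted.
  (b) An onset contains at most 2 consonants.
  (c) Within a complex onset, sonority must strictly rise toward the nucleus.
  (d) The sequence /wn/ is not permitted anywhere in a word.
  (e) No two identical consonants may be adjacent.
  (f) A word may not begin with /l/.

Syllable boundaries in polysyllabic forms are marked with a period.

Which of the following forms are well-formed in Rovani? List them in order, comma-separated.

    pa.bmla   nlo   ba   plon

nlo, ba

pa.bmla — violates constraint (b): syllable 2 onset /bml/ has 3 consonants (> 2) → ill-formed
nlo — σ1 onset /nl/ (3→4 rises), coda /∅/ ok → well-formed
ba — σ1 onset /b/, coda /∅/ ok → well-formed
plon — violates constraint (a): syllable 1 coda /n/ has 1 consonant (> 0) → ill-formed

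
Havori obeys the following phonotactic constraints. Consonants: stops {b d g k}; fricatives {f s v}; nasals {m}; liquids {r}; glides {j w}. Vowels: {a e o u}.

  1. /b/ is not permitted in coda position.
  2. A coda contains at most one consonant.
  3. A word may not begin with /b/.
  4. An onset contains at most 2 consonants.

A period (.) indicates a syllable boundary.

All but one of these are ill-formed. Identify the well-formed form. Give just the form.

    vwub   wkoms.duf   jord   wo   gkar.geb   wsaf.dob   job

vwub — violates constraint 1: syllable 1 coda contains /b/ → ill-formed
wkoms.duf — violates constraint 2: syllable 1 coda /ms/ has 2 consonants (> 1) → ill-formed
jord — violates constraint 2: syllable 1 coda /rd/ has 2 consonants (> 1) → ill-formed
wo — σ1 onset /w/, coda /∅/ ok → well-formed
gkar.geb — violates constraint 1: syllable 2 coda contains /b/ → ill-formed
wsaf.dob — violates constraint 1: syllable 2 coda contains /b/ → ill-formed
job — violates constraint 1: syllable 1 coda contains /b/ → ill-formed

wo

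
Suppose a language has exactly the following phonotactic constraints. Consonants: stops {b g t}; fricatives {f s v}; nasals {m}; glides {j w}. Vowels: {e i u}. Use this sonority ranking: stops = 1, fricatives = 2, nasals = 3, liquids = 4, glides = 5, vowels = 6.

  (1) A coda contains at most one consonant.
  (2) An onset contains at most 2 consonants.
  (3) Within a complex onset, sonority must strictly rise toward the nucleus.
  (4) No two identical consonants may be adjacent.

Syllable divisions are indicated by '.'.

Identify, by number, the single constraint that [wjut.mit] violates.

[wjut.mit]: syllable 1 onset /wj/: /w/ (glide, 5) → /j/ (glide, 5) does not rise.
This is a violation of constraint 3: "Within a complex onset, sonority must strictly rise toward the nucleus."
The remaining constraints (1, 2, 4) are satisfied.

3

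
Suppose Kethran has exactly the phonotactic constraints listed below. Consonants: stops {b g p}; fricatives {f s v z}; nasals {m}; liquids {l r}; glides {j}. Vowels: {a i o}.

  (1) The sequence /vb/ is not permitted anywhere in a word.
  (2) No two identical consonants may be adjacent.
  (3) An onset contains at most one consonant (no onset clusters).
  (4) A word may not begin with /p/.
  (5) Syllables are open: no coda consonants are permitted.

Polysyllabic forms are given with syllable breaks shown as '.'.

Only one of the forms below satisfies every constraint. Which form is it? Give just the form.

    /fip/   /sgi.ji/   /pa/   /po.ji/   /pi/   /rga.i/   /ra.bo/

/ra.bo/

/fip/ — violates constraint 5: syllable 1 coda /p/ has 1 consonant (> 0) → illicit
/sgi.ji/ — violates constraint 3: syllable 1 onset /sg/ has 2 consonants (> 1) → illicit
/pa/ — violates constraint 4: word begins with /p/ → illicit
/po.ji/ — violates constraint 4: word begins with /p/ → illicit
/pi/ — violates constraint 4: word begins with /p/ → illicit
/rga.i/ — violates constraint 3: syllable 1 onset /rg/ has 2 consonants (> 1) → illicit
/ra.bo/ — σ1 onset /r/, coda /∅/ ok; σ2 onset /b/, coda /∅/ ok → licit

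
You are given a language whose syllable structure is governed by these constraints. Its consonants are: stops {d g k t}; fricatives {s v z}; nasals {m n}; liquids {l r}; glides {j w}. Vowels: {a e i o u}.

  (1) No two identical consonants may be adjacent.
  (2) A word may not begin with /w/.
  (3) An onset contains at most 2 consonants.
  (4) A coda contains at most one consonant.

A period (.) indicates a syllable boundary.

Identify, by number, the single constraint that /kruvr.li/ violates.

/kruvr.li/: syllable 1 coda /vr/ has 2 consonants (> 1).
This is a violation of constraint 4: "A coda contains at most one consonant."
The remaining constraints (1, 2, 3) are satisfied.

4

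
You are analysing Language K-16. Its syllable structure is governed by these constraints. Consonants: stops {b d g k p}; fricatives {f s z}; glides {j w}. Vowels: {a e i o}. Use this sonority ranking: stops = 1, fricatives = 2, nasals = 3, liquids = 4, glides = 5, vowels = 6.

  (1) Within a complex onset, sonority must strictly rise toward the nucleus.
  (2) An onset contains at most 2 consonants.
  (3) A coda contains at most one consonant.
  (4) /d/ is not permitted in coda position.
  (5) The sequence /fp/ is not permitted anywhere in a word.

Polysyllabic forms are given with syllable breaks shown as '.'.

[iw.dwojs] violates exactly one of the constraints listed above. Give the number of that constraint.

3

[iw.dwojs]: syllable 2 coda /js/ has 2 consonants (> 1).
This is a violation of constraint 3: "A coda contains at most one consonant."
The remaining constraints (1, 2, 4, 5) are satisfied.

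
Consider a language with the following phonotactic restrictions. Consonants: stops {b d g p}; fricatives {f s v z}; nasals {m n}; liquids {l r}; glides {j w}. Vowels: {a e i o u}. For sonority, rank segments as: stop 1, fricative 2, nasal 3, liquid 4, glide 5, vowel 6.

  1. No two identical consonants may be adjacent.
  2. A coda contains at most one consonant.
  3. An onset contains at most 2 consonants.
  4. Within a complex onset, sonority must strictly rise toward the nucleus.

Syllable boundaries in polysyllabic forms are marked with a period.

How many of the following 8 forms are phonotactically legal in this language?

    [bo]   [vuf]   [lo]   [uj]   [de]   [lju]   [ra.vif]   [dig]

8

[bo] — σ1 onset /b/, coda /∅/ ok → phonotactically legal
[vuf] — σ1 onset /v/, coda /f/ ok → phonotactically legal
[lo] — σ1 onset /l/, coda /∅/ ok → phonotactically legal
[uj] — σ1 onset /∅/, coda /j/ ok → phonotactically legal
[de] — σ1 onset /d/, coda /∅/ ok → phonotactically legal
[lju] — σ1 onset /lj/ (4→5 rises), coda /∅/ ok → phonotactically legal
[ra.vif] — σ1 onset /r/, coda /∅/ ok; σ2 onset /v/, coda /f/ ok → phonotactically legal
[dig] — σ1 onset /d/, coda /g/ ok → phonotactically legal
Phonotactically legal: [bo], [vuf], [lo], [uj], [de], [lju], [ra.vif], [dig] → 8.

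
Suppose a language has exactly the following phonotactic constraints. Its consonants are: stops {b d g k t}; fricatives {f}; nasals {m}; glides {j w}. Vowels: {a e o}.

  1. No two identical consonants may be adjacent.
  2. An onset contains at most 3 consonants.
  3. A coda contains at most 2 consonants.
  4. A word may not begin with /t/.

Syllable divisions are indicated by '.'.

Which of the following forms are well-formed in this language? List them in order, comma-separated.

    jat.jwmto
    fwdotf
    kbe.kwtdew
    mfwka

fwdotf

jat.jwmto — violates constraint 2: syllable 2 onset /jwmt/ has 4 consonants (> 3) → ill-formed
fwdotf — σ1 onset /fwd/ (3C), coda /tf/ (2C) ok → well-formed
kbe.kwtdew — violates constraint 2: syllable 2 onset /kwtd/ has 4 consonants (> 3) → ill-formed
mfwka — violates constraint 2: syllable 1 onset /mfwk/ has 4 consonants (> 3) → ill-formed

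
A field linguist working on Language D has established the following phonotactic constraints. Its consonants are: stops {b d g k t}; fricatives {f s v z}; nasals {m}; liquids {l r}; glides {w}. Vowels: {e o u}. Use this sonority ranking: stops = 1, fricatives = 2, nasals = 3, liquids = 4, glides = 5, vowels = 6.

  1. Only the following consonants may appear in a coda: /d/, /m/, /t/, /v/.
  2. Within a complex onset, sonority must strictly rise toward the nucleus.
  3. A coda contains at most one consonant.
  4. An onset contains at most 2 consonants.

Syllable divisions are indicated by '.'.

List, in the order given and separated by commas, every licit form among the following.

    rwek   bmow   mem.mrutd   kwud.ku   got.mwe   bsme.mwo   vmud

rwek — violates constraint 1: syllable 1 coda contains /k/, which is not a licensed coda consonant → illicit
bmow — violates constraint 1: syllable 1 coda contains /w/, which is not a licensed coda consonant → illicit
mem.mrutd — violates constraint 3: syllable 2 coda /td/ has 2 consonants (> 1) → illicit
kwud.ku — σ1 onset /kw/ (1→5 rises), coda /d/ ok; σ2 onset /k/, coda /∅/ ok → licit
got.mwe — σ1 onset /g/, coda /t/ ok; σ2 onset /mw/ (3→5 rises), coda /∅/ ok → licit
bsme.mwo — violates constraint 4: syllable 1 onset /bsm/ has 3 consonants (> 2) → illicit
vmud — σ1 onset /vm/ (2→3 rises), coda /d/ ok → licit

kwud.ku, got.mwe, vmud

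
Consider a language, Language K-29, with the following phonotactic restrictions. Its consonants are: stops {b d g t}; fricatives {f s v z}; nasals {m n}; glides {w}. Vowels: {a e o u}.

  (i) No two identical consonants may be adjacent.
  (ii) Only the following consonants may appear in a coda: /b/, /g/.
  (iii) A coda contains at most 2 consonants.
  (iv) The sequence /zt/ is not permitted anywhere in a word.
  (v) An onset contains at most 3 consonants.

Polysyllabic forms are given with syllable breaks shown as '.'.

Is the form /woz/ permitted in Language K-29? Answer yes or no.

no

/woz/ — violates constraint (ii): syllable 1 coda contains /z/, which is not a licensed coda consonant → not permitted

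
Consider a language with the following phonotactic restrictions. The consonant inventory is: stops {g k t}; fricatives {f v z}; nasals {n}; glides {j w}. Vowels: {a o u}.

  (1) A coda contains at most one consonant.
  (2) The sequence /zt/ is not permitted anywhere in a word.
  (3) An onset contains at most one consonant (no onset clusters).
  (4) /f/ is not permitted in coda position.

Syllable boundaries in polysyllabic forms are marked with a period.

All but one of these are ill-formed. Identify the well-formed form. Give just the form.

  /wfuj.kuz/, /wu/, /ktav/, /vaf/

/wu/

/wfuj.kuz/ — violates constraint 3: syllable 1 onset /wf/ has 2 consonants (> 1) → ill-formed
/wu/ — σ1 onset /w/, coda /∅/ ok → well-formed
/ktav/ — violates constraint 3: syllable 1 onset /kt/ has 2 consonants (> 1) → ill-formed
/vaf/ — violates constraint 4: syllable 1 coda contains /f/ → ill-formed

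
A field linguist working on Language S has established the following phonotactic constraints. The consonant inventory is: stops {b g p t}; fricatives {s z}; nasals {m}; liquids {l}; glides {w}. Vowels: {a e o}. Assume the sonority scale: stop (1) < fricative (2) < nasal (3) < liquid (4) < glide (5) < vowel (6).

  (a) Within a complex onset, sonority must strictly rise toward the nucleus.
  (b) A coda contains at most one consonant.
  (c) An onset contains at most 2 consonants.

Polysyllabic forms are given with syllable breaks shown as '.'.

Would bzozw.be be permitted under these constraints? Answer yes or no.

bzozw.be — violates constraint (b): syllable 1 coda /zw/ has 2 consonants (> 1) → not permitted

no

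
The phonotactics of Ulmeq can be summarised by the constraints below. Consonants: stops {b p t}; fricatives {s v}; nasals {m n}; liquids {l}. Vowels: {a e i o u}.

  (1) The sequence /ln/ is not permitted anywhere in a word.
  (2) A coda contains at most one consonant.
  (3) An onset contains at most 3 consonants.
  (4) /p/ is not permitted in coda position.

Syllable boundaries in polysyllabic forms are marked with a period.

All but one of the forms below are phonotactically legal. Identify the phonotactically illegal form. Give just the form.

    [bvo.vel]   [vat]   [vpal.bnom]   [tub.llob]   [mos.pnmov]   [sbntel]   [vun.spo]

[sbntel]

[bvo.vel] — σ1 onset /bv/ (2C), coda /∅/ ok; σ2 onset /v/, coda /l/ ok → phonotactically legal
[vat] — σ1 onset /v/, coda /t/ ok → phonotactically legal
[vpal.bnom] — σ1 onset /vp/ (2C), coda /l/ ok; σ2 onset /bn/ (2C), coda /m/ ok → phonotactically legal
[tub.llob] — σ1 onset /t/, coda /b/ ok; σ2 onset /ll/ (2C), coda /b/ ok → phonotactically legal
[mos.pnmov] — σ1 onset /m/, coda /s/ ok; σ2 onset /pnm/ (3C), coda /v/ ok → phonotactically legal
[sbntel] — violates constraint 3: syllable 1 onset /sbnt/ has 4 consonants (> 3) → phonotactically illegal
[vun.spo] — σ1 onset /v/, coda /n/ ok; σ2 onset /sp/ (2C), coda /∅/ ok → phonotactically legal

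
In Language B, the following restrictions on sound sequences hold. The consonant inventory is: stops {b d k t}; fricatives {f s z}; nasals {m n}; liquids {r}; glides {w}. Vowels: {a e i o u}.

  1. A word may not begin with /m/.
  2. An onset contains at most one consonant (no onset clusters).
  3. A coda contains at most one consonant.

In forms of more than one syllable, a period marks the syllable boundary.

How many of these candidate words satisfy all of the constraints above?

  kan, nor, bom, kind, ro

kan — σ1 onset /k/, coda /n/ ok → permitted
nor — σ1 onset /n/, coda /r/ ok → permitted
bom — σ1 onset /b/, coda /m/ ok → permitted
kind — violates constraint 3: syllable 1 coda /nd/ has 2 consonants (> 1) → not permitted
ro — σ1 onset /r/, coda /∅/ ok → permitted
Permitted: kan, nor, bom, ro → 4.

4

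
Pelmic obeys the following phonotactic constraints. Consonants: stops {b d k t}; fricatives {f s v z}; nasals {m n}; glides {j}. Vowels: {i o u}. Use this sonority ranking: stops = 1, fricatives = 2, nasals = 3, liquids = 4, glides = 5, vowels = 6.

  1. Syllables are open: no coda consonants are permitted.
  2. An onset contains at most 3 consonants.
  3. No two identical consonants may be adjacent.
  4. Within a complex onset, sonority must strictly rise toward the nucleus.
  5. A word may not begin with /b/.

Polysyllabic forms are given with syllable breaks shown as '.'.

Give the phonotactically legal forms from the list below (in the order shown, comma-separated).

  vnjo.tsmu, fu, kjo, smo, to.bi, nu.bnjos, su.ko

vnjo.tsmu, fu, kjo, smo, to.bi, su.ko

vnjo.tsmu — σ1 onset /vnj/ (2→3→5 rises), coda /∅/ ok; σ2 onset /tsm/ (1→2→3 rises), coda /∅/ ok → phonotactically legal
fu — σ1 onset /f/, coda /∅/ ok → phonotactically legal
kjo — σ1 onset /kj/ (1→5 rises), coda /∅/ ok → phonotactically legal
smo — σ1 onset /sm/ (2→3 rises), coda /∅/ ok → phonotactically legal
to.bi — σ1 onset /t/, coda /∅/ ok; σ2 onset /b/, coda /∅/ ok → phonotactically legal
nu.bnjos — violates constraint 1: syllable 2 coda /s/ has 1 consonant (> 0) → phonotactically illegal
su.ko — σ1 onset /s/, coda /∅/ ok; σ2 onset /k/, coda /∅/ ok → phonotactically legal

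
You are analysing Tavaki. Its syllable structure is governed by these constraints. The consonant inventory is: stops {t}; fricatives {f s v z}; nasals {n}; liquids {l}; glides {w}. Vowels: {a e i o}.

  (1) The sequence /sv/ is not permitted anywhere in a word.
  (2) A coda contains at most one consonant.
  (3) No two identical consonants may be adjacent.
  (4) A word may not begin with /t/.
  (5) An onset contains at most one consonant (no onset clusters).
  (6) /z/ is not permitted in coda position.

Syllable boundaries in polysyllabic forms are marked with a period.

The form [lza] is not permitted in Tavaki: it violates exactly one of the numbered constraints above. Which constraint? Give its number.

[lza]: syllable 1 onset /lz/ has 2 consonants (> 1).
This is a violation of constraint 5: "An onset contains at most one consonant (no onset clusters)."
The remaining constraints (1, 2, 3, 4, 6) are satisfied.

5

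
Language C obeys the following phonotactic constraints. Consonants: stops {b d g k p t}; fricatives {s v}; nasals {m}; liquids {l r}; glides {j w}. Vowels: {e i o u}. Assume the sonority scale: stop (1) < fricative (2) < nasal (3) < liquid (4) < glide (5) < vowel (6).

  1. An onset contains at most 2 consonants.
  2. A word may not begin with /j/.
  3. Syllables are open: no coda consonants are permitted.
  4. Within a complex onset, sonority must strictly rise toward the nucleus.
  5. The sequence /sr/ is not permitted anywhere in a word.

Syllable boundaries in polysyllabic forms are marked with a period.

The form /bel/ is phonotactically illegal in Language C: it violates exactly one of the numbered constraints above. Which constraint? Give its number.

/bel/: syllable 1 coda /l/ has 1 consonant (> 0).
This is a violation of constraint 3: "Syllables are open: no coda consonants are permitted."
The remaining constraints (1, 2, 4, 5) are satisfied.

3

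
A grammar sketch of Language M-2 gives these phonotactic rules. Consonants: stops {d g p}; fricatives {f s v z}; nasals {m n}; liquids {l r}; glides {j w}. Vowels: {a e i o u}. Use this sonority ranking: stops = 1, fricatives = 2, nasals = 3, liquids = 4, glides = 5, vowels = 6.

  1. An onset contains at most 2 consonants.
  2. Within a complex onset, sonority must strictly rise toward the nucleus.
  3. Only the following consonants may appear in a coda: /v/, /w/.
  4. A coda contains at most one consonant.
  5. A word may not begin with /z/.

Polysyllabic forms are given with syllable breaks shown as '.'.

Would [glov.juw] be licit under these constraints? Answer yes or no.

yes

[glov.juw] — σ1 onset /gl/ (1→4 rises), coda /v/ ok; σ2 onset /j/, coda /w/ ok → licit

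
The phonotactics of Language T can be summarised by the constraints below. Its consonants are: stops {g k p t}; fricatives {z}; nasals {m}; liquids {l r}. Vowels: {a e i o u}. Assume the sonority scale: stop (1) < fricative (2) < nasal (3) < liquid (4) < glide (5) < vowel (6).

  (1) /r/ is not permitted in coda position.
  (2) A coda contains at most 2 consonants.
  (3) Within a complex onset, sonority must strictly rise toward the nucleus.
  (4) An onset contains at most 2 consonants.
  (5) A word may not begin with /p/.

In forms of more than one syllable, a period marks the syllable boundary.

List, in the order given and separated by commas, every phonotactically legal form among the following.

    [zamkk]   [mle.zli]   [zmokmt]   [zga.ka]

[zamkk] — violates constraint 2: syllable 1 coda /mkk/ has 3 consonants (> 2) → phonotactically illegal
[mle.zli] — σ1 onset /ml/ (3→4 rises), coda /∅/ ok; σ2 onset /zl/ (2→4 rises), coda /∅/ ok → phonotactically legal
[zmokmt] — violates constraint 2: syllable 1 coda /kmt/ has 3 consonants (> 2) → phonotactically illegal
[zga.ka] — violates constraint 3: syllable 1 onset /zg/: /z/ (fricative, 2) → /g/ (stop, 1) does not rise → phonotactically illegal

[mle.zli]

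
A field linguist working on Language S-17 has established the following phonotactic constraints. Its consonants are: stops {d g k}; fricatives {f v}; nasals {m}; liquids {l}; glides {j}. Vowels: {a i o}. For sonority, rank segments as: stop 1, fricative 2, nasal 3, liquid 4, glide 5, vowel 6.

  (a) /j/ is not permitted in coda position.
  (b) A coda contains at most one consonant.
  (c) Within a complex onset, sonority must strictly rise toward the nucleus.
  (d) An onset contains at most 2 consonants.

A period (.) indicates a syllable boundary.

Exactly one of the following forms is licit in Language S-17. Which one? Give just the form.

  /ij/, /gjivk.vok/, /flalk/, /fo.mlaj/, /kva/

/ij/ — violates constraint (a): syllable 1 coda contains /j/ → illicit
/gjivk.vok/ — violates constraint (b): syllable 1 coda /vk/ has 2 consonants (> 1) → illicit
/flalk/ — violates constraint (b): syllable 1 coda /lk/ has 2 consonants (> 1) → illicit
/fo.mlaj/ — violates constraint (a): syllable 2 coda contains /j/ → illicit
/kva/ — σ1 onset /kv/ (1→2 rises), coda /∅/ ok → licit

/kva/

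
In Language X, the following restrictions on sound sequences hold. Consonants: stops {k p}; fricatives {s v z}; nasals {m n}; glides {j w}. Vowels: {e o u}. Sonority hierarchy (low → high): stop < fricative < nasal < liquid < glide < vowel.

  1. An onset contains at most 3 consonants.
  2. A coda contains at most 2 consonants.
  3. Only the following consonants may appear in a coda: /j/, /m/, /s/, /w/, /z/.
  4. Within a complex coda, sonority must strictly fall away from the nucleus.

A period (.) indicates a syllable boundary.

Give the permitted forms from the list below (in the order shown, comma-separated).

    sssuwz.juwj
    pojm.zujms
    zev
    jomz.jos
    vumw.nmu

jomz.jos

sssuwz.juwj — violates constraint 4: syllable 2 coda /wj/: /w/ (glide, 5) → /j/ (glide, 5) does not fall → not permitted
pojm.zujms — violates constraint 2: syllable 2 coda /jms/ has 3 consonants (> 2) → not permitted
zev — violates constraint 3: syllable 1 coda contains /v/, which is not a licensed coda consonant → not permitted
jomz.jos — σ1 onset /j/, coda /mz/ (3→2 falls) ok; σ2 onset /j/, coda /s/ ok → permitted
vumw.nmu — violates constraint 4: syllable 1 coda /mw/: /m/ (nasal, 3) → /w/ (glide, 5) does not fall → not permitted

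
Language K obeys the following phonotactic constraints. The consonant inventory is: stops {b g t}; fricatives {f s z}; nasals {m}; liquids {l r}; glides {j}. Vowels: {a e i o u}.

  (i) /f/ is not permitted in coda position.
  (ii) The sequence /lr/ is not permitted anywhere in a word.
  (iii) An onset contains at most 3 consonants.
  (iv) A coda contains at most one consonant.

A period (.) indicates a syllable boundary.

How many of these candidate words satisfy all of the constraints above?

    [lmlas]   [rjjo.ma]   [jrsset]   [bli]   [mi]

[lmlas] — σ1 onset /lml/ (3C), coda /s/ ok → permitted
[rjjo.ma] — σ1 onset /rjj/ (3C), coda /∅/ ok; σ2 onset /m/, coda /∅/ ok → permitted
[jrsset] — violates constraint (iii): syllable 1 onset /jrss/ has 4 consonants (> 3) → not permitted
[bli] — σ1 onset /bl/ (2C), coda /∅/ ok → permitted
[mi] — σ1 onset /m/, coda /∅/ ok → permitted
Permitted: [lmlas], [rjjo.ma], [bli], [mi] → 4.

4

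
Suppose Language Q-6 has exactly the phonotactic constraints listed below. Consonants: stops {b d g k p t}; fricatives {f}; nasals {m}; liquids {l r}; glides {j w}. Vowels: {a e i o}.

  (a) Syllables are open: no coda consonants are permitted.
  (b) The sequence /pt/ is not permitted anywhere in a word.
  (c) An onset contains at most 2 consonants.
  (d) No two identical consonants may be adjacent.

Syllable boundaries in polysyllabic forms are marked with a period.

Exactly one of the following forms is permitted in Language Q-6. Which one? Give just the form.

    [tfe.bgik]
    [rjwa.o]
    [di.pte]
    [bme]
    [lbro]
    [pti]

[bme]

[tfe.bgik] — violates constraint (a): syllable 2 coda /k/ has 1 consonant (> 0) → not permitted
[rjwa.o] — violates constraint (c): syllable 1 onset /rjw/ has 3 consonants (> 2) → not permitted
[di.pte] — violates constraint (b): contains banned sequence /pt/ → not permitted
[bme] — σ1 onset /bm/ (2C), coda /∅/ ok → permitted
[lbro] — violates constraint (c): syllable 1 onset /lbr/ has 3 consonants (> 2) → not permitted
[pti] — violates constraint (b): contains banned sequence /pt/ → not permitted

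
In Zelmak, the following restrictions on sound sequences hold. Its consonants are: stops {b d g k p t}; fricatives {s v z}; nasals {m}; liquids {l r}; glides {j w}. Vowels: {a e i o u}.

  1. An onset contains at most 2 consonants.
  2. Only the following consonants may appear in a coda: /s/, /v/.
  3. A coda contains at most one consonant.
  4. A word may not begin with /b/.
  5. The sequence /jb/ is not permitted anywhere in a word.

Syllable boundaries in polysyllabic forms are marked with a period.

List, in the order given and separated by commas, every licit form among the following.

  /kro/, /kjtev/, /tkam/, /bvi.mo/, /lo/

/kro/ — σ1 onset /kr/ (2C), coda /∅/ ok → licit
/kjtev/ — violates constraint 1: syllable 1 onset /kjt/ has 3 consonants (> 2) → illicit
/tkam/ — violates constraint 2: syllable 1 coda contains /m/, which is not a licensed coda consonant → illicit
/bvi.mo/ — violates constraint 4: word begins with /b/ → illicit
/lo/ — σ1 onset /l/, coda /∅/ ok → licit

/kro/, /lo/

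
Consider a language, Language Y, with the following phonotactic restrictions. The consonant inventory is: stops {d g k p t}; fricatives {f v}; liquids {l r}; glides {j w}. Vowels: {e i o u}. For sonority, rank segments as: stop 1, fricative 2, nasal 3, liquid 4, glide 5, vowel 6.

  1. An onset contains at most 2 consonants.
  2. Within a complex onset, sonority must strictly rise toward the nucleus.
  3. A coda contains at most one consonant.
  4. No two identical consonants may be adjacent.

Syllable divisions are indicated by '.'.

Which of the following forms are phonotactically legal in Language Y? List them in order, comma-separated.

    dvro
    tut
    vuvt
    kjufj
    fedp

dvro — violates constraint 1: syllable 1 onset /dvr/ has 3 consonants (> 2) → phonotactically illegal
tut — σ1 onset /t/, coda /t/ ok → phonotactically legal
vuvt — violates constraint 3: syllable 1 coda /vt/ has 2 consonants (> 1) → phonotactically illegal
kjufj — violates constraint 3: syllable 1 coda /fj/ has 2 consonants (> 1) → phonotactically illegal
fedp — violates constraint 3: syllable 1 coda /dp/ has 2 consonants (> 1) → phonotactically illegal

tut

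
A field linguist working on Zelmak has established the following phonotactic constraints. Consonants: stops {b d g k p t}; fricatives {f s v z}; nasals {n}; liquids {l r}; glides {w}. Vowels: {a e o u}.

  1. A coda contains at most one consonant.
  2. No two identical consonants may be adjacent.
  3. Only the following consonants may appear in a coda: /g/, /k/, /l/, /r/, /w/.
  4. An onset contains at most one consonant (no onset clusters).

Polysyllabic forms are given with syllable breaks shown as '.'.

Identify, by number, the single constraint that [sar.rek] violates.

2

[sar.rek]: adjacent identical consonants /rr/.
This is a violation of constraint 2: "No two identical consonants may be adjacent."
The remaining constraints (1, 3, 4) are satisfied.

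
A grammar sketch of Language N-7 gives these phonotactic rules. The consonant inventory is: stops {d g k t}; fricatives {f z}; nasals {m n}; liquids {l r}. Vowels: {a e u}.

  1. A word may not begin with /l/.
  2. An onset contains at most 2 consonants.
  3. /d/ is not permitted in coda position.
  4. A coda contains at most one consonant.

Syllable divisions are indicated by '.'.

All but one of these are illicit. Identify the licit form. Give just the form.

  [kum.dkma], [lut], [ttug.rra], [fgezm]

[ttug.rra]

[kum.dkma] — violates constraint 2: syllable 2 onset /dkm/ has 3 consonants (> 2) → illicit
[lut] — violates constraint 1: word begins with /l/ → illicit
[ttug.rra] — σ1 onset /tt/ (2C), coda /g/ ok; σ2 onset /rr/ (2C), coda /∅/ ok → licit
[fgezm] — violates constraint 4: syllable 1 coda /zm/ has 2 consonants (> 1) → illicit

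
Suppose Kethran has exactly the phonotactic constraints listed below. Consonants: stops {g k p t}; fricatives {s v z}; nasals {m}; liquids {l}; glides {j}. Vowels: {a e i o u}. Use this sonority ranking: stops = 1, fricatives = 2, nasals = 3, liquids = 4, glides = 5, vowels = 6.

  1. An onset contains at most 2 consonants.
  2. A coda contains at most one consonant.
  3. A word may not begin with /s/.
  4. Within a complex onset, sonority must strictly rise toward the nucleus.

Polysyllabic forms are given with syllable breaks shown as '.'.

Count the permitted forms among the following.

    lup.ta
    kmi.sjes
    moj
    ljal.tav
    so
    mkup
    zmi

5

lup.ta — σ1 onset /l/, coda /p/ ok; σ2 onset /t/, coda /∅/ ok → permitted
kmi.sjes — σ1 onset /km/ (1→3 rises), coda /∅/ ok; σ2 onset /sj/ (2→5 rises), coda /s/ ok → permitted
moj — σ1 onset /m/, coda /j/ ok → permitted
ljal.tav — σ1 onset /lj/ (4→5 rises), coda /l/ ok; σ2 onset /t/, coda /v/ ok → permitted
so — violates constraint 3: word begins with /s/ → not permitted
mkup — violates constraint 4: syllable 1 onset /mk/: /m/ (nasal, 3) → /k/ (stop, 1) does not rise → not permitted
zmi — σ1 onset /zm/ (2→3 rises), coda /∅/ ok → permitted
Permitted: lup.ta, kmi.sjes, moj, ljal.tav, zmi → 5.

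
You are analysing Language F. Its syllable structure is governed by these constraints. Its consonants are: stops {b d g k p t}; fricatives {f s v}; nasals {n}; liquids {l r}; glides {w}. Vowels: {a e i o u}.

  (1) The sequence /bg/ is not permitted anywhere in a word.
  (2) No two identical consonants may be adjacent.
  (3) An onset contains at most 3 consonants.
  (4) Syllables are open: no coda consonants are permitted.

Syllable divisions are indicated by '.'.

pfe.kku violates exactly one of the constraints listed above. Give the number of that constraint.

pfe.kku: adjacent identical consonants /kk/.
This is a violation of constraint 2: "No two identical consonants may be adjacent."
The remaining constraints (1, 3, 4) are satisfied.

2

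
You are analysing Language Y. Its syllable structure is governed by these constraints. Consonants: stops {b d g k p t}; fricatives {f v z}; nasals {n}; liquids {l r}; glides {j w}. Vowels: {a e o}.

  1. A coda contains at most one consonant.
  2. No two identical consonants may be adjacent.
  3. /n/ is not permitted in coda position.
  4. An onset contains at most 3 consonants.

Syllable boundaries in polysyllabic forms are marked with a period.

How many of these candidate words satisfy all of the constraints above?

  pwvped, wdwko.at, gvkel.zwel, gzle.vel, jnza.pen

2

pwvped — violates constraint 4: syllable 1 onset /pwvp/ has 4 consonants (> 3) → illicit
wdwko.at — violates constraint 4: syllable 1 onset /wdwk/ has 4 consonants (> 3) → illicit
gvkel.zwel — σ1 onset /gvk/ (3C), coda /l/ ok; σ2 onset /zw/ (2C), coda /l/ ok → licit
gzle.vel — σ1 onset /gzl/ (3C), coda /∅/ ok; σ2 onset /v/, coda /l/ ok → licit
jnza.pen — violates constraint 3: syllable 2 coda contains /n/ → illicit
Licit: gvkel.zwel, gzle.vel → 2.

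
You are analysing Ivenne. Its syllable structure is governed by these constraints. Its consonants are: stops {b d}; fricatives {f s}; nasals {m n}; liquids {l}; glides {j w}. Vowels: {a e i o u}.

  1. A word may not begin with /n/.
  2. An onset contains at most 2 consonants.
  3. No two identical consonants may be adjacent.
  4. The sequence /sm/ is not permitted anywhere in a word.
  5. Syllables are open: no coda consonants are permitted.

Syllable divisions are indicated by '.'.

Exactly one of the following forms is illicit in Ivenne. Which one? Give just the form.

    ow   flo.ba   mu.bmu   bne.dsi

ow

ow — violates constraint 5: syllable 1 coda /w/ has 1 consonant (> 0) → illicit
flo.ba — σ1 onset /fl/ (2C), coda /∅/ ok; σ2 onset /b/, coda /∅/ ok → licit
mu.bmu — σ1 onset /m/, coda /∅/ ok; σ2 onset /bm/ (2C), coda /∅/ ok → licit
bne.dsi — σ1 onset /bn/ (2C), coda /∅/ ok; σ2 onset /ds/ (2C), coda /∅/ ok → licit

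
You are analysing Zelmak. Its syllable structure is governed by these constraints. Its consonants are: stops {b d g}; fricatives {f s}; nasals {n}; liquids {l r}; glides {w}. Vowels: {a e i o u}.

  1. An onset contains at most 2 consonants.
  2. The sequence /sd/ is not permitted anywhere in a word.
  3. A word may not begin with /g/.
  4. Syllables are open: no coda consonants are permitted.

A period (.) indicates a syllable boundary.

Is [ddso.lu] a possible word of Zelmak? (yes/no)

[ddso.lu] — violates constraint 1: syllable 1 onset /dds/ has 3 consonants (> 2) → ill-formed

no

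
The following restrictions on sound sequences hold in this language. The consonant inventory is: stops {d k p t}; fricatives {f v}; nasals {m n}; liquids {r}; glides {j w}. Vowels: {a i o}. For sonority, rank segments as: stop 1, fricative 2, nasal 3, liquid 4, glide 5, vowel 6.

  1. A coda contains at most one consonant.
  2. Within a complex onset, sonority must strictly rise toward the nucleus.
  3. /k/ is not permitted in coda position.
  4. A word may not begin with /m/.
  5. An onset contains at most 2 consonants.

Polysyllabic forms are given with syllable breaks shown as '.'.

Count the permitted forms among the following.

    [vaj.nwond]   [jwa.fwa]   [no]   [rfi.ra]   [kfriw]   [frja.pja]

[vaj.nwond] — violates constraint 1: syllable 2 coda /nd/ has 2 consonants (> 1) → not permitted
[jwa.fwa] — violates constraint 2: syllable 1 onset /jw/: /j/ (glide, 5) → /w/ (glide, 5) does not rise → not permitted
[no] — σ1 onset /n/, coda /∅/ ok → permitted
[rfi.ra] — violates constraint 2: syllable 1 onset /rf/: /r/ (liquid, 4) → /f/ (fricative, 2) does not rise → not permitted
[kfriw] — violates constraint 5: syllable 1 onset /kfr/ has 3 consonants (> 2) → not permitted
[frja.pja] — violates constraint 5: syllable 1 onset /frj/ has 3 consonants (> 2) → not permitted
Permitted: [no] → 1.

1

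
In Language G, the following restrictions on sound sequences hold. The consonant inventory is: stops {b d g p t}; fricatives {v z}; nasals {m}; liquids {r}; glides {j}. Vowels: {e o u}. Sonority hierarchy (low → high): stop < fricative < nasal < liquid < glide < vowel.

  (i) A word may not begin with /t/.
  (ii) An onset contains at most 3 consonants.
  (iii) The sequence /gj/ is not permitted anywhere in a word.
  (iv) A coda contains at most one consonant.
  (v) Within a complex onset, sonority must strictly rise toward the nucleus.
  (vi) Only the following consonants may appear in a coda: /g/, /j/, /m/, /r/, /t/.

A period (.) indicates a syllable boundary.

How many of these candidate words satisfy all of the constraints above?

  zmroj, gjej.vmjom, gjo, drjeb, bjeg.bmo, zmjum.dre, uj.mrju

zmroj — σ1 onset /zmr/ (2→3→4 rises), coda /j/ ok → permitted
gjej.vmjom — violates constraint (iii): contains banned sequence /gj/ → not permitted
gjo — violates constraint (iii): contains banned sequence /gj/ → not permitted
drjeb — violates constraint (vi): syllable 1 coda contains /b/, which is not a licensed coda consonant → not permitted
bjeg.bmo — σ1 onset /bj/ (1→5 rises), coda /g/ ok; σ2 onset /bm/ (1→3 rises), coda /∅/ ok → permitted
zmjum.dre — σ1 onset /zmj/ (2→3→5 rises), coda /m/ ok; σ2 onset /dr/ (1→4 rises), coda /∅/ ok → permitted
uj.mrju — σ1 onset /∅/, coda /j/ ok; σ2 onset /mrj/ (3→4→5 rises), coda /∅/ ok → permitted
Permitted: zmroj, bjeg.bmo, zmjum.dre, uj.mrju → 4.

4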